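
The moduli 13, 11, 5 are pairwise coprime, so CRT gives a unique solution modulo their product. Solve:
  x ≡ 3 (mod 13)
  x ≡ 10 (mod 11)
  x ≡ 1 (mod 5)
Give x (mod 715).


Moduli 13, 11, 5 are pairwise coprime; by CRT there is a unique solution modulo M = 13 · 11 · 5 = 715.
Solve pairwise, accumulating the modulus:
  Start with x ≡ 3 (mod 13).
  Combine with x ≡ 10 (mod 11): since gcd(13, 11) = 1, we get a unique residue mod 143.
    Write x = 3 + 13·t and substitute into x ≡ 10 (mod 11): 13·t ≡ 10 − 3 = 7 (mod 11).
    Reduce coefficients mod 11: 2·t ≡ 7 (mod 11).
    The inverse of 2 mod 11 is 6 (since 2·6 = 12 = 1·11 + 1), so t ≡ 6·7 = 42 ≡ 9 (mod 11).
    Then x = 3 + 13·9 = 120, valid modulo lcm(13, 11) = 143: x ≡ 120 (mod 143).
  Combine with x ≡ 1 (mod 5): since gcd(143, 5) = 1, we get a unique residue mod 715.
    Write x = 120 + 143·t and substitute into x ≡ 1 (mod 5): 143·t ≡ 1 − 120 = -119 (mod 5).
    Reduce coefficients mod 5: 3·t ≡ 1 (mod 5).
    The inverse of 3 mod 5 is 2 (since 3·2 = 6 = 1·5 + 1), so t ≡ 2·1 = 2 ≡ 2 (mod 5).
    Then x = 120 + 143·2 = 406, valid modulo lcm(143, 5) = 715: x ≡ 406 (mod 715).
Verify: 406 mod 13 = 3 ✓, 406 mod 11 = 10 ✓, 406 mod 5 = 1 ✓.

x ≡ 406 (mod 715).


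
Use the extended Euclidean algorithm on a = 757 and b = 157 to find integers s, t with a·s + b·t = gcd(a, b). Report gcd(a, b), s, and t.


Euclidean algorithm on (757, 157) — divide until remainder is 0:
  757 = 4 · 157 + 129
  157 = 1 · 129 + 28
  129 = 4 · 28 + 17
  28 = 1 · 17 + 11
  17 = 1 · 11 + 6
  11 = 1 · 6 + 5
  6 = 1 · 5 + 1
  5 = 5 · 1 + 0
gcd(757, 157) = 1.
Track Bezout coefficients alongside the remainders: start with r₀ = 757 = a·1 + b·0 (s = 1, t = 0) and r₁ = 157 = a·0 + b·1 (s = 0, t = 1); each new remainder r_{k+1} = r_{k-1} − q_k·r_k inherits s_{k+1} = s_{k-1} − q_k·s_k, t_{k+1} = t_{k-1} − q_k·t_k, so r_k = a·s_k + b·t_k at every step:
  q = 4: r = 129, s = 1 − 4·0 = 1, t = 0 − 4·1 = -4  (check: 757·1 + 157·(-4) = 129)
  q = 1: r = 28, s = 0 − 1·1 = -1, t = 1 − 1·(-4) = 5  (check: 757·(-1) + 157·5 = 28)
  q = 4: r = 17, s = 1 − 4·(-1) = 5, t = -4 − 4·5 = -24  (check: 757·5 + 157·(-24) = 17)
  q = 1: r = 11, s = -1 − 1·5 = -6, t = 5 − 1·(-24) = 29  (check: 757·(-6) + 157·29 = 11)
  q = 1: r = 6, s = 5 − 1·(-6) = 11, t = -24 − 1·29 = -53  (check: 757·11 + 157·(-53) = 6)
  q = 1: r = 5, s = -6 − 1·11 = -17, t = 29 − 1·(-53) = 82  (check: 757·(-17) + 157·82 = 5)
  q = 1: r = 1, s = 11 − 1·(-17) = 28, t = -53 − 1·82 = -135  (check: 757·28 + 157·(-135) = 1)
The row with r = 1 (the gcd) gives the Bezout coefficients s = 28, t = -135.
Result: 757 · (28) + 157 · (-135) = 1.

gcd(757, 157) = 1; s = 28, t = -135 (check: 757·28 + 157·(-135) = 1).


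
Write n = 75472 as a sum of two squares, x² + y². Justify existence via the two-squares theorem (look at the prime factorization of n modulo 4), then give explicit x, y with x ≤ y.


Step 1: Factor n = 75472 = 2^4 · 53 · 89.
Step 2: Check the mod-4 condition on each prime factor: 2 = 2 (special); 53 ≡ 1 (mod 4), exponent 1; 89 ≡ 1 (mod 4), exponent 1.
All primes ≡ 3 (mod 4) appear to even exponent (or don't appear), so by the two-squares theorem n IS expressible as a sum of two squares.
Step 3: Build a representation. Group n = k² · m with k = 4 and m = 53 · 89 = 4717 (a product of primes ≡ 1 (mod 4)); a representation of m scales to one of n via (k·x)² + (k·y)² = k²(x² + y²). Each prime p ≡ 1 (mod 4) is itself a sum of two squares; find a² by testing p − a² for a perfect square:
  53: 53 − 1² = 52, 53 − 2² = 49 = 7² ⇒ 53 = 2² + 7².
  89: 89 − 1² = 88, 89 − 2² = 85, 89 − 3² = 80, 89 − 4² = 73, 89 − 5² = 64 = 8² ⇒ 89 = 5² + 8².
  Combine using the Brahmagupta–Fibonacci identity (a² + b²)(c² + d²) = (ac − bd)² + (ad + bc)² = (ac + bd)² + (ad − bc)²:
  53 · 89 = 4717: from (2² + 7²)(5² + 8²), take (2·5 − 7·8, 2·8 + 7·5) = (10 − 56, 16 + 35) = (-46, 51); dropping signs (only squares matter) gives (46, 51); check 46² + 51² = 2116 + 2601 = 4717 ✓.
  Scale by k = 4: (4·46, 4·51) = (184, 204).
Step 4: Order so x ≤ y and verify: 184² + 204² = 33856 + 41616 = 75472 = n. ✓

n = 75472 = 184² + 204² (one valid representation with x ≤ y).


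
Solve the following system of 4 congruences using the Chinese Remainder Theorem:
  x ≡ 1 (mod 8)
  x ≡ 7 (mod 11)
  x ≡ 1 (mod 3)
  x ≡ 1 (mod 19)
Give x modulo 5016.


Product of moduli M = 8 · 11 · 3 · 19 = 5016.
Merge one congruence at a time:
  Start: x ≡ 1 (mod 8).
  Combine with x ≡ 7 (mod 11); new modulus lcm = 88.
    Write x = 1 + 8·t and substitute into x ≡ 7 (mod 11): 8·t ≡ 7 − 1 = 6 (mod 11).
    The inverse of 8 mod 11 is 7 (since 8·7 = 56 = 5·11 + 1), so t ≡ 7·6 = 42 ≡ 9 (mod 11).
    Then x = 1 + 8·9 = 73, valid modulo lcm(8, 11) = 88: x ≡ 73 (mod 88).
  Combine with x ≡ 1 (mod 3); new modulus lcm = 264.
    Write x = 73 + 88·t and substitute into x ≡ 1 (mod 3): 88·t ≡ 1 − 73 = -72 (mod 3).
    Reduce coefficients mod 3: 1·t ≡ 0 (mod 3).
    So t ≡ 0 (mod 3).
    Then x = 73 + 88·0 = 73, valid modulo lcm(88, 3) = 264: x ≡ 73 (mod 264).
  Combine with x ≡ 1 (mod 19); new modulus lcm = 5016.
    Write x = 73 + 264·t and substitute into x ≡ 1 (mod 19): 264·t ≡ 1 − 73 = -72 (mod 19).
    Reduce coefficients mod 19: 17·t ≡ 4 (mod 19).
    The inverse of 17 mod 19 is 9 (since 17·9 = 153 = 8·19 + 1), so t ≡ 9·4 = 36 ≡ 17 (mod 19).
    Then x = 73 + 264·17 = 4561, valid modulo lcm(264, 19) = 5016: x ≡ 4561 (mod 5016).
Verify against each original: 4561 mod 8 = 1, 4561 mod 11 = 7, 4561 mod 3 = 1, 4561 mod 19 = 1.

x ≡ 4561 (mod 5016).


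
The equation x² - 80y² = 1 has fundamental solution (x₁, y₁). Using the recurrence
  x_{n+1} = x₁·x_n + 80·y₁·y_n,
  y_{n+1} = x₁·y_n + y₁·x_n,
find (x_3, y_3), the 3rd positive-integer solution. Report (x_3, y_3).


Step 1: Find the fundamental solution (x₁, y₁) of x² - 80y² = 1.
  Expand √80 as a continued fraction. a₀ = ⌊√80⌋ = 8; iterate m_{k+1} = d_k·a_k − m_k, d_{k+1} = (80 − m_{k+1}²)/d_k, a_{k+1} = ⌊(a₀ + m_{k+1})/d_{k+1}⌋ (starting m₀ = 0, d₀ = 1), with convergents p_k = a_k·p_{k-1} + p_{k-2}, q_k = a_k·q_{k-1} + q_{k-2} (p₋₁ = 1, q₋₁ = 0):
  k = 0: a₀ = 8; p₀/q₀ = 8/1; p₀² − 80·q₀² = 64 − 80 = -16.
  k = 1: m = 8, d = 16, a = ⌊(8 + 8)/16⌋ = 1; p/q = (1·8 + 1)/(1·1 + 0) = 9/1; p² − 80·q² = 81 − 80 = 1.
  The first convergent with p² − 80·q² = 1 gives the fundamental solution (x₁, y₁) = (9, 1).
Step 2: Apply the recurrence (x_{n+1}, y_{n+1}) = (x₁x_n + 80y₁y_n, x₁y_n + y₁x_n) repeatedly.
  From (x_1, y_1) = (9, 1): x_2 = 9·9 + 80·1·1 = 161; y_2 = 9·1 + 1·9 = 18.
  From (x_2, y_2) = (161, 18): x_3 = 9·161 + 80·1·18 = 2889; y_3 = 9·18 + 1·161 = 323.
Step 3: Verify x_3² - 80·y_3² = 8346321 - 8346320 = 1 (should be 1). ✓

(x_1, y_1) = (9, 1); (x_3, y_3) = (2889, 323).


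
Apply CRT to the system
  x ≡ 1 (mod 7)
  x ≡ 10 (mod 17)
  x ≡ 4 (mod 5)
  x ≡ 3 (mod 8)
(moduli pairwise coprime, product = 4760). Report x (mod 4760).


Product of moduli M = 7 · 17 · 5 · 8 = 4760.
Merge one congruence at a time:
  Start: x ≡ 1 (mod 7).
  Combine with x ≡ 10 (mod 17); new modulus lcm = 119.
    Write x = 1 + 7·t and substitute into x ≡ 10 (mod 17): 7·t ≡ 10 − 1 = 9 (mod 17).
    The inverse of 7 mod 17 is 5 (since 7·5 = 35 = 2·17 + 1), so t ≡ 5·9 = 45 ≡ 11 (mod 17).
    Then x = 1 + 7·11 = 78, valid modulo lcm(7, 17) = 119: x ≡ 78 (mod 119).
  Combine with x ≡ 4 (mod 5); new modulus lcm = 595.
    Write x = 78 + 119·t and substitute into x ≡ 4 (mod 5): 119·t ≡ 4 − 78 = -74 (mod 5).
    Reduce coefficients mod 5: 4·t ≡ 1 (mod 5).
    The inverse of 4 mod 5 is 4 (since 4·4 = 16 = 3·5 + 1), so t ≡ 4·1 = 4 ≡ 4 (mod 5).
    Then x = 78 + 119·4 = 554, valid modulo lcm(119, 5) = 595: x ≡ 554 (mod 595).
  Combine with x ≡ 3 (mod 8); new modulus lcm = 4760.
    Write x = 554 + 595·t and substitute into x ≡ 3 (mod 8): 595·t ≡ 3 − 554 = -551 (mod 8).
    Reduce coefficients mod 8: 3·t ≡ 1 (mod 8).
    The inverse of 3 mod 8 is 3 (since 3·3 = 9 = 1·8 + 1), so t ≡ 3·1 = 3 ≡ 3 (mod 8).
    Then x = 554 + 595·3 = 2339, valid modulo lcm(595, 8) = 4760: x ≡ 2339 (mod 4760).
Verify against each original: 2339 mod 7 = 1, 2339 mod 17 = 10, 2339 mod 5 = 4, 2339 mod 8 = 3.

x ≡ 2339 (mod 4760).


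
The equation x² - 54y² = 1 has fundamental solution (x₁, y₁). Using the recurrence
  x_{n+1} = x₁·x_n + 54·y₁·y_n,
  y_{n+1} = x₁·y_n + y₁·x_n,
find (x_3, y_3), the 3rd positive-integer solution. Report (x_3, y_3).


Step 1: Find the fundamental solution (x₁, y₁) of x² - 54y² = 1.
  Expand √54 as a continued fraction. a₀ = ⌊√54⌋ = 7; iterate m_{k+1} = d_k·a_k − m_k, d_{k+1} = (54 − m_{k+1}²)/d_k, a_{k+1} = ⌊(a₀ + m_{k+1})/d_{k+1}⌋ (starting m₀ = 0, d₀ = 1), with convergents p_k = a_k·p_{k-1} + p_{k-2}, q_k = a_k·q_{k-1} + q_{k-2} (p₋₁ = 1, q₋₁ = 0):
  k = 0: a₀ = 7; p₀/q₀ = 7/1; p₀² − 54·q₀² = 49 − 54 = -5.
  k = 1: m = 7, d = 5, a = ⌊(7 + 7)/5⌋ = 2; p/q = (2·7 + 1)/(2·1 + 0) = 15/2; p² − 54·q² = 225 − 216 = 9.
  k = 2: m = 3, d = 9, a = ⌊(7 + 3)/9⌋ = 1; p/q = (1·15 + 7)/(1·2 + 1) = 22/3; p² − 54·q² = 484 − 486 = -2.
  k = 3: m = 6, d = 2, a = ⌊(7 + 6)/2⌋ = 6; p/q = (6·22 + 15)/(6·3 + 2) = 147/20; p² − 54·q² = 21609 − 21600 = 9.
  k = 4: m = 6, d = 9, a = ⌊(7 + 6)/9⌋ = 1; p/q = (1·147 + 22)/(1·20 + 3) = 169/23; p² − 54·q² = 28561 − 28566 = -5.
  k = 5: m = 3, d = 5, a = ⌊(7 + 3)/5⌋ = 2; p/q = (2·169 + 147)/(2·23 + 20) = 485/66; p² − 54·q² = 235225 − 235224 = 1.
  The first convergent with p² − 54·q² = 1 gives the fundamental solution (x₁, y₁) = (485, 66).
Step 2: Apply the recurrence (x_{n+1}, y_{n+1}) = (x₁x_n + 54y₁y_n, x₁y_n + y₁x_n) repeatedly.
  From (x_1, y_1) = (485, 66): x_2 = 485·485 + 54·66·66 = 470449; y_2 = 485·66 + 66·485 = 64020.
  From (x_2, y_2) = (470449, 64020): x_3 = 485·470449 + 54·66·64020 = 456335045; y_3 = 485·64020 + 66·470449 = 62099334.
Step 3: Verify x_3² - 54·y_3² = 208241673295152025 - 208241673295152024 = 1 (should be 1). ✓

(x_1, y_1) = (485, 66); (x_3, y_3) = (456335045, 62099334).


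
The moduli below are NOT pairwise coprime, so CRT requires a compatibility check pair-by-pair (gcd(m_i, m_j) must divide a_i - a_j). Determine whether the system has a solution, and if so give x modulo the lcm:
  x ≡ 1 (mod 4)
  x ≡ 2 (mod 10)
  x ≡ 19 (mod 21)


Moduli 4, 10, 21 are not pairwise coprime, so CRT works modulo lcm(m_i) when all pairwise compatibility conditions hold.
Pairwise compatibility: gcd(m_i, m_j) must divide a_i - a_j for every pair.
Merge one congruence at a time:
  Start: x ≡ 1 (mod 4).
  Combine with x ≡ 2 (mod 10): gcd(4, 10) = 2, and 2 - 1 = 1 is NOT divisible by 2.
    ⇒ system is inconsistent (no integer solution).

No solution (the system is inconsistent).


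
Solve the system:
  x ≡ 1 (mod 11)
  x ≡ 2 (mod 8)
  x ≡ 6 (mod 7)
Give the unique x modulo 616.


Moduli 11, 8, 7 are pairwise coprime; by CRT there is a unique solution modulo M = 11 · 8 · 7 = 616.
Solve pairwise, accumulating the modulus:
  Start with x ≡ 1 (mod 11).
  Combine with x ≡ 2 (mod 8): since gcd(11, 8) = 1, we get a unique residue mod 88.
    Write x = 1 + 11·t and substitute into x ≡ 2 (mod 8): 11·t ≡ 2 − 1 = 1 (mod 8).
    Reduce coefficients mod 8: 3·t ≡ 1 (mod 8).
    The inverse of 3 mod 8 is 3 (since 3·3 = 9 = 1·8 + 1), so t ≡ 3·1 = 3 ≡ 3 (mod 8).
    Then x = 1 + 11·3 = 34, valid modulo lcm(11, 8) = 88: x ≡ 34 (mod 88).
  Combine with x ≡ 6 (mod 7): since gcd(88, 7) = 1, we get a unique residue mod 616.
    Write x = 34 + 88·t and substitute into x ≡ 6 (mod 7): 88·t ≡ 6 − 34 = -28 (mod 7).
    Reduce coefficients mod 7: 4·t ≡ 0 (mod 7).
    The inverse of 4 mod 7 is 2 (since 4·2 = 8 = 1·7 + 1), so t ≡ 2·0 = 0 ≡ 0 (mod 7).
    Then x = 34 + 88·0 = 34, valid modulo lcm(88, 7) = 616: x ≡ 34 (mod 616).
Verify: 34 mod 11 = 1 ✓, 34 mod 8 = 2 ✓, 34 mod 7 = 6 ✓.

x ≡ 34 (mod 616).


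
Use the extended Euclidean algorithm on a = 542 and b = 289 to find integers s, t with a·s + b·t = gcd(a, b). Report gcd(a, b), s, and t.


Euclidean algorithm on (542, 289) — divide until remainder is 0:
  542 = 1 · 289 + 253
  289 = 1 · 253 + 36
  253 = 7 · 36 + 1
  36 = 36 · 1 + 0
gcd(542, 289) = 1.
Track Bezout coefficients alongside the remainders: start with r₀ = 542 = a·1 + b·0 (s = 1, t = 0) and r₁ = 289 = a·0 + b·1 (s = 0, t = 1); each new remainder r_{k+1} = r_{k-1} − q_k·r_k inherits s_{k+1} = s_{k-1} − q_k·s_k, t_{k+1} = t_{k-1} − q_k·t_k, so r_k = a·s_k + b·t_k at every step:
  q = 1: r = 253, s = 1 − 1·0 = 1, t = 0 − 1·1 = -1  (check: 542·1 + 289·(-1) = 253)
  q = 1: r = 36, s = 0 − 1·1 = -1, t = 1 − 1·(-1) = 2  (check: 542·(-1) + 289·2 = 36)
  q = 7: r = 1, s = 1 − 7·(-1) = 8, t = -1 − 7·2 = -15  (check: 542·8 + 289·(-15) = 1)
The row with r = 1 (the gcd) gives the Bezout coefficients s = 8, t = -15.
Result: 542 · (8) + 289 · (-15) = 1.

gcd(542, 289) = 1; s = 8, t = -15 (check: 542·8 + 289·(-15) = 1).


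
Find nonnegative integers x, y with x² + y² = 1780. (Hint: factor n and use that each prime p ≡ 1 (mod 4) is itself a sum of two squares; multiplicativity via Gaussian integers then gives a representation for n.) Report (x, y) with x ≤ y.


Step 1: Factor n = 1780 = 2^2 · 5 · 89.
Step 2: Check the mod-4 condition on each prime factor: 2 = 2 (special); 5 ≡ 1 (mod 4), exponent 1; 89 ≡ 1 (mod 4), exponent 1.
All primes ≡ 3 (mod 4) appear to even exponent (or don't appear), so by the two-squares theorem n IS expressible as a sum of two squares.
Step 3: Build a representation. Group n = k² · m with k = 2 and m = 5 · 89 = 445 (a product of primes ≡ 1 (mod 4)); a representation of m scales to one of n via (k·x)² + (k·y)² = k²(x² + y²). Each prime p ≡ 1 (mod 4) is itself a sum of two squares; find a² by testing p − a² for a perfect square:
  5: 5 − 1² = 4 = 2² ⇒ 5 = 1² + 2².
  89: 89 − 1² = 88, 89 − 2² = 85, 89 − 3² = 80, 89 − 4² = 73, 89 − 5² = 64 = 8² ⇒ 89 = 5² + 8².
  Combine using the Brahmagupta–Fibonacci identity (a² + b²)(c² + d²) = (ac − bd)² + (ad + bc)² = (ac + bd)² + (ad − bc)²:
  5 · 89 = 445: from (1² + 2²)(5² + 8²), take (1·5 − 2·8, 1·8 + 2·5) = (5 − 16, 8 + 10) = (-11, 18); dropping signs (only squares matter) gives (11, 18); check 11² + 18² = 121 + 324 = 445 ✓.
  Scale by k = 2: (2·11, 2·18) = (22, 36).
Step 4: Order so x ≤ y and verify: 22² + 36² = 484 + 1296 = 1780 = n. ✓

n = 1780 = 22² + 36² (one valid representation with x ≤ y).


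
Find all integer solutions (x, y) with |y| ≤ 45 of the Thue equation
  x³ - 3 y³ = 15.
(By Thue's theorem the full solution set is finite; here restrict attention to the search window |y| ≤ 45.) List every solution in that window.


The equation is x³ - 3y³ = 15. For fixed y, x³ = 3·y³ + 15, so a solution requires the RHS to be a perfect cube.
Strategy: iterate y from -45 to 45, compute RHS = 3·y³ + 15, and check whether it is a (positive or negative) perfect cube.
Check small values of y:
  y = 0: RHS = 15 is not a perfect cube.
  y = 1: RHS = 18 is not a perfect cube.
  y = -1: RHS = 12 is not a perfect cube.
  y = 2: RHS = 39 is not a perfect cube.
  y = -2: RHS = -9 is not a perfect cube.
  y = 3: RHS = 96 is not a perfect cube.
  y = -3: RHS = -66 is not a perfect cube.
Continuing the search up to |y| = 45 finds no solutions either.
No (x, y) in the scanned range satisfies the equation.

No integer solutions with |y| ≤ 45.


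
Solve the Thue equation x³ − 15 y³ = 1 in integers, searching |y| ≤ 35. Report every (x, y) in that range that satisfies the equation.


The equation is x³ - 15y³ = 1. For fixed y, x³ = 15·y³ + 1, so a solution requires the RHS to be a perfect cube.
Strategy: iterate y from -35 to 35, compute RHS = 15·y³ + 1, and check whether it is a (positive or negative) perfect cube.
Check small values of y:
  y = 0: RHS = 1 = (1)³ ⇒ x = 1 works.
  y = 1: RHS = 16 is not a perfect cube.
  y = -1: RHS = -14 is not a perfect cube.
  y = 2: RHS = 121 is not a perfect cube.
  y = -2: RHS = -119 is not a perfect cube.
  y = 3: RHS = 406 is not a perfect cube.
  y = -3: RHS = -404 is not a perfect cube.
Continuing the search up to |y| = 35 finds no further solutions beyond those listed.
Collected solutions: (1, 0).

Solutions (with |y| ≤ 35): (1, 0).


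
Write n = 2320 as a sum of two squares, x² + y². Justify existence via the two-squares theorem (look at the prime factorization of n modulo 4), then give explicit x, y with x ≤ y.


Step 1: Factor n = 2320 = 2^4 · 5 · 29.
Step 2: Check the mod-4 condition on each prime factor: 2 = 2 (special); 5 ≡ 1 (mod 4), exponent 1; 29 ≡ 1 (mod 4), exponent 1.
All primes ≡ 3 (mod 4) appear to even exponent (or don't appear), so by the two-squares theorem n IS expressible as a sum of two squares.
Step 3: Build a representation. Group n = k² · m with k = 4 and m = 5 · 29 = 145 (a product of primes ≡ 1 (mod 4)); a representation of m scales to one of n via (k·x)² + (k·y)² = k²(x² + y²). Each prime p ≡ 1 (mod 4) is itself a sum of two squares; find a² by testing p − a² for a perfect square:
  5: 5 − 1² = 4 = 2² ⇒ 5 = 1² + 2².
  29: 29 − 1² = 28, 29 − 2² = 25 = 5² ⇒ 29 = 2² + 5².
  Combine using the Brahmagupta–Fibonacci identity (a² + b²)(c² + d²) = (ac − bd)² + (ad + bc)² = (ac + bd)² + (ad − bc)²:
  5 · 29 = 145: from (1² + 2²)(2² + 5²), take (1·2 − 2·5, 1·5 + 2·2) = (2 − 10, 5 + 4) = (-8, 9); dropping signs (only squares matter) gives (8, 9); check 8² + 9² = 64 + 81 = 145 ✓.
  Scale by k = 4: (4·8, 4·9) = (32, 36).
Step 4: Order so x ≤ y and verify: 32² + 36² = 1024 + 1296 = 2320 = n. ✓

n = 2320 = 32² + 36² (one valid representation with x ≤ y).


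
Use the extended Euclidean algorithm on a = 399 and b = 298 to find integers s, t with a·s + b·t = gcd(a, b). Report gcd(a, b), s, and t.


Euclidean algorithm on (399, 298) — divide until remainder is 0:
  399 = 1 · 298 + 101
  298 = 2 · 101 + 96
  101 = 1 · 96 + 5
  96 = 19 · 5 + 1
  5 = 5 · 1 + 0
gcd(399, 298) = 1.
Track Bezout coefficients alongside the remainders: start with r₀ = 399 = a·1 + b·0 (s = 1, t = 0) and r₁ = 298 = a·0 + b·1 (s = 0, t = 1); each new remainder r_{k+1} = r_{k-1} − q_k·r_k inherits s_{k+1} = s_{k-1} − q_k·s_k, t_{k+1} = t_{k-1} − q_k·t_k, so r_k = a·s_k + b·t_k at every step:
  q = 1: r = 101, s = 1 − 1·0 = 1, t = 0 − 1·1 = -1  (check: 399·1 + 298·(-1) = 101)
  q = 2: r = 96, s = 0 − 2·1 = -2, t = 1 − 2·(-1) = 3  (check: 399·(-2) + 298·3 = 96)
  q = 1: r = 5, s = 1 − 1·(-2) = 3, t = -1 − 1·3 = -4  (check: 399·3 + 298·(-4) = 5)
  q = 19: r = 1, s = -2 − 19·3 = -59, t = 3 − 19·(-4) = 79  (check: 399·(-59) + 298·79 = 1)
The row with r = 1 (the gcd) gives the Bezout coefficients s = -59, t = 79.
Result: 399 · (-59) + 298 · (79) = 1.

gcd(399, 298) = 1; s = -59, t = 79 (check: 399·(-59) + 298·79 = 1).


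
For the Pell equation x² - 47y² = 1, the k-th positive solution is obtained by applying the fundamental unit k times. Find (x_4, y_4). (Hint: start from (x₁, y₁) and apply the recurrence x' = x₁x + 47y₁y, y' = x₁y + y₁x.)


Step 1: Find the fundamental solution (x₁, y₁) of x² - 47y² = 1.
  Expand √47 as a continued fraction. a₀ = ⌊√47⌋ = 6; iterate m_{k+1} = d_k·a_k − m_k, d_{k+1} = (47 − m_{k+1}²)/d_k, a_{k+1} = ⌊(a₀ + m_{k+1})/d_{k+1}⌋ (starting m₀ = 0, d₀ = 1), with convergents p_k = a_k·p_{k-1} + p_{k-2}, q_k = a_k·q_{k-1} + q_{k-2} (p₋₁ = 1, q₋₁ = 0):
  k = 0: a₀ = 6; p₀/q₀ = 6/1; p₀² − 47·q₀² = 36 − 47 = -11.
  k = 1: m = 6, d = 11, a = ⌊(6 + 6)/11⌋ = 1; p/q = (1·6 + 1)/(1·1 + 0) = 7/1; p² − 47·q² = 49 − 47 = 2.
  k = 2: m = 5, d = 2, a = ⌊(6 + 5)/2⌋ = 5; p/q = (5·7 + 6)/(5·1 + 1) = 41/6; p² − 47·q² = 1681 − 1692 = -11.
  k = 3: m = 5, d = 11, a = ⌊(6 + 5)/11⌋ = 1; p/q = (1·41 + 7)/(1·6 + 1) = 48/7; p² − 47·q² = 2304 − 2303 = 1.
  The first convergent with p² − 47·q² = 1 gives the fundamental solution (x₁, y₁) = (48, 7).
Step 2: Apply the recurrence (x_{n+1}, y_{n+1}) = (x₁x_n + 47y₁y_n, x₁y_n + y₁x_n) repeatedly.
  From (x_1, y_1) = (48, 7): x_2 = 48·48 + 47·7·7 = 4607; y_2 = 48·7 + 7·48 = 672.
  From (x_2, y_2) = (4607, 672): x_3 = 48·4607 + 47·7·672 = 442224; y_3 = 48·672 + 7·4607 = 64505.
  From (x_3, y_3) = (442224, 64505): x_4 = 48·442224 + 47·7·64505 = 42448897; y_4 = 48·64505 + 7·442224 = 6191808.
Step 3: Verify x_4² - 47·y_4² = 1801908856516609 - 1801908856516608 = 1 (should be 1). ✓

(x_1, y_1) = (48, 7); (x_4, y_4) = (42448897, 6191808).


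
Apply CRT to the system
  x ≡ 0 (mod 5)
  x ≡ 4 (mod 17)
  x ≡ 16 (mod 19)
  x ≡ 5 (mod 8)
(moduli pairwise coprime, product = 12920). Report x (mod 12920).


Product of moduli M = 5 · 17 · 19 · 8 = 12920.
Merge one congruence at a time:
  Start: x ≡ 0 (mod 5).
  Combine with x ≡ 4 (mod 17); new modulus lcm = 85.
    Write x = 0 + 5·t and substitute into x ≡ 4 (mod 17): 5·t ≡ 4 − 0 = 4 (mod 17).
    The inverse of 5 mod 17 is 7 (since 5·7 = 35 = 2·17 + 1), so t ≡ 7·4 = 28 ≡ 11 (mod 17).
    Then x = 0 + 5·11 = 55, valid modulo lcm(5, 17) = 85: x ≡ 55 (mod 85).
  Combine with x ≡ 16 (mod 19); new modulus lcm = 1615.
    Write x = 55 + 85·t and substitute into x ≡ 16 (mod 19): 85·t ≡ 16 − 55 = -39 (mod 19).
    Reduce coefficients mod 19: 9·t ≡ 18 (mod 19).
    The inverse of 9 mod 19 is 17 (since 9·17 = 153 = 8·19 + 1), so t ≡ 17·18 = 306 ≡ 2 (mod 19).
    Then x = 55 + 85·2 = 225, valid modulo lcm(85, 19) = 1615: x ≡ 225 (mod 1615).
  Combine with x ≡ 5 (mod 8); new modulus lcm = 12920.
    Write x = 225 + 1615·t and substitute into x ≡ 5 (mod 8): 1615·t ≡ 5 − 225 = -220 (mod 8).
    Reduce coefficients mod 8: 7·t ≡ 4 (mod 8).
    The inverse of 7 mod 8 is 7 (since 7·7 = 49 = 6·8 + 1), so t ≡ 7·4 = 28 ≡ 4 (mod 8).
    Then x = 225 + 1615·4 = 6685, valid modulo lcm(1615, 8) = 12920: x ≡ 6685 (mod 12920).
Verify against each original: 6685 mod 5 = 0, 6685 mod 17 = 4, 6685 mod 19 = 16, 6685 mod 8 = 5.

x ≡ 6685 (mod 12920).


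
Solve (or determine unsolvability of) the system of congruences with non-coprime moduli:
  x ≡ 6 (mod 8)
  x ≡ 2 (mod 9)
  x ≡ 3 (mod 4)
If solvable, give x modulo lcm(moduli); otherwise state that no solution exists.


Moduli 8, 9, 4 are not pairwise coprime, so CRT works modulo lcm(m_i) when all pairwise compatibility conditions hold.
Pairwise compatibility: gcd(m_i, m_j) must divide a_i - a_j for every pair.
Merge one congruence at a time:
  Start: x ≡ 6 (mod 8).
  Combine with x ≡ 2 (mod 9): gcd(8, 9) = 1; 2 - 6 = -4, which IS divisible by 1, so compatible.
    Write x = 6 + 8·t and substitute into x ≡ 2 (mod 9): 8·t ≡ 2 − 6 = -4 (mod 9).
    Reduce coefficients mod 9: 8·t ≡ 5 (mod 9).
    The inverse of 8 mod 9 is 8 (since 8·8 = 64 = 7·9 + 1), so t ≡ 8·5 = 40 ≡ 4 (mod 9).
    Then x = 6 + 8·4 = 38, valid modulo lcm(8, 9) = 72: x ≡ 38 (mod 72).
  Combine with x ≡ 3 (mod 4): gcd(72, 4) = 4, and 3 - 38 = -35 is NOT divisible by 4.
    ⇒ system is inconsistent (no integer solution).

No solution (the system is inconsistent).


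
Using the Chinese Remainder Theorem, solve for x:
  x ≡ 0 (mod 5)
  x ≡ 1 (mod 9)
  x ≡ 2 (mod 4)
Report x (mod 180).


Moduli 5, 9, 4 are pairwise coprime; by CRT there is a unique solution modulo M = 5 · 9 · 4 = 180.
Solve pairwise, accumulating the modulus:
  Start with x ≡ 0 (mod 5).
  Combine with x ≡ 1 (mod 9): since gcd(5, 9) = 1, we get a unique residue mod 45.
    Write x = 0 + 5·t and substitute into x ≡ 1 (mod 9): 5·t ≡ 1 − 0 = 1 (mod 9).
    The inverse of 5 mod 9 is 2 (since 5·2 = 10 = 1·9 + 1), so t ≡ 2·1 = 2 ≡ 2 (mod 9).
    Then x = 0 + 5·2 = 10, valid modulo lcm(5, 9) = 45: x ≡ 10 (mod 45).
  Combine with x ≡ 2 (mod 4): since gcd(45, 4) = 1, we get a unique residue mod 180.
    Write x = 10 + 45·t and substitute into x ≡ 2 (mod 4): 45·t ≡ 2 − 10 = -8 (mod 4).
    Reduce coefficients mod 4: 1·t ≡ 0 (mod 4).
    So t ≡ 0 (mod 4).
    Then x = 10 + 45·0 = 10, valid modulo lcm(45, 4) = 180: x ≡ 10 (mod 180).
Verify: 10 mod 5 = 0 ✓, 10 mod 9 = 1 ✓, 10 mod 4 = 2 ✓.

x ≡ 10 (mod 180).


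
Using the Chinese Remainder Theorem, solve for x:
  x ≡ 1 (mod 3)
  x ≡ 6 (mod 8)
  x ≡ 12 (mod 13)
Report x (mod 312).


Moduli 3, 8, 13 are pairwise coprime; by CRT there is a unique solution modulo M = 3 · 8 · 13 = 312.
Solve pairwise, accumulating the modulus:
  Start with x ≡ 1 (mod 3).
  Combine with x ≡ 6 (mod 8): since gcd(3, 8) = 1, we get a unique residue mod 24.
    Write x = 1 + 3·t and substitute into x ≡ 6 (mod 8): 3·t ≡ 6 − 1 = 5 (mod 8).
    The inverse of 3 mod 8 is 3 (since 3·3 = 9 = 1·8 + 1), so t ≡ 3·5 = 15 ≡ 7 (mod 8).
    Then x = 1 + 3·7 = 22, valid modulo lcm(3, 8) = 24: x ≡ 22 (mod 24).
  Combine with x ≡ 12 (mod 13): since gcd(24, 13) = 1, we get a unique residue mod 312.
    Write x = 22 + 24·t and substitute into x ≡ 12 (mod 13): 24·t ≡ 12 − 22 = -10 (mod 13).
    Reduce coefficients mod 13: 11·t ≡ 3 (mod 13).
    The inverse of 11 mod 13 is 6 (since 11·6 = 66 = 5·13 + 1), so t ≡ 6·3 = 18 ≡ 5 (mod 13).
    Then x = 22 + 24·5 = 142, valid modulo lcm(24, 13) = 312: x ≡ 142 (mod 312).
Verify: 142 mod 3 = 1 ✓, 142 mod 8 = 6 ✓, 142 mod 13 = 12 ✓.

x ≡ 142 (mod 312).


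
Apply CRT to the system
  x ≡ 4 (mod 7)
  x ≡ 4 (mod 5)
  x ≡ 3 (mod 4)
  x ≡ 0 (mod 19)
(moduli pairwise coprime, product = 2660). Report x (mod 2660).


Product of moduli M = 7 · 5 · 4 · 19 = 2660.
Merge one congruence at a time:
  Start: x ≡ 4 (mod 7).
  Combine with x ≡ 4 (mod 5); new modulus lcm = 35.
    Write x = 4 + 7·t and substitute into x ≡ 4 (mod 5): 7·t ≡ 4 − 4 = 0 (mod 5).
    Reduce coefficients mod 5: 2·t ≡ 0 (mod 5).
    The inverse of 2 mod 5 is 3 (since 2·3 = 6 = 1·5 + 1), so t ≡ 3·0 = 0 ≡ 0 (mod 5).
    Then x = 4 + 7·0 = 4, valid modulo lcm(7, 5) = 35: x ≡ 4 (mod 35).
  Combine with x ≡ 3 (mod 4); new modulus lcm = 140.
    Write x = 4 + 35·t and substitute into x ≡ 3 (mod 4): 35·t ≡ 3 − 4 = -1 (mod 4).
    Reduce coefficients mod 4: 3·t ≡ 3 (mod 4).
    The inverse of 3 mod 4 is 3 (since 3·3 = 9 = 2·4 + 1), so t ≡ 3·3 = 9 ≡ 1 (mod 4).
    Then x = 4 + 35·1 = 39, valid modulo lcm(35, 4) = 140: x ≡ 39 (mod 140).
  Combine with x ≡ 0 (mod 19); new modulus lcm = 2660.
    Write x = 39 + 140·t and substitute into x ≡ 0 (mod 19): 140·t ≡ 0 − 39 = -39 (mod 19).
    Reduce coefficients mod 19: 7·t ≡ 18 (mod 19).
    The inverse of 7 mod 19 is 11 (since 7·11 = 77 = 4·19 + 1), so t ≡ 11·18 = 198 ≡ 8 (mod 19).
    Then x = 39 + 140·8 = 1159, valid modulo lcm(140, 19) = 2660: x ≡ 1159 (mod 2660).
Verify against each original: 1159 mod 7 = 4, 1159 mod 5 = 4, 1159 mod 4 = 3, 1159 mod 19 = 0.

x ≡ 1159 (mod 2660).


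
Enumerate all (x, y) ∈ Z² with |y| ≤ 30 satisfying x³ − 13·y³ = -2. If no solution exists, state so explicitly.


The equation is x³ - 13y³ = -2. For fixed y, x³ = 13·y³ − 2, so a solution requires the RHS to be a perfect cube.
Strategy: iterate y from -30 to 30, compute RHS = 13·y³ − 2, and check whether it is a (positive or negative) perfect cube.
Check small values of y:
  y = 0: RHS = -2 is not a perfect cube.
  y = 1: RHS = 11 is not a perfect cube.
  y = -1: RHS = -15 is not a perfect cube.
  y = 2: RHS = 102 is not a perfect cube.
  y = -2: RHS = -106 is not a perfect cube.
  y = 3: RHS = 349 is not a perfect cube.
  y = -3: RHS = -353 is not a perfect cube.
Continuing the search up to |y| = 30 finds no solutions either.
No (x, y) in the scanned range satisfies the equation.

No integer solutions with |y| ≤ 30.


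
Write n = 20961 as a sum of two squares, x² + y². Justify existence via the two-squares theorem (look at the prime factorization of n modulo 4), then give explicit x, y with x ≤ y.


Step 1: Factor n = 20961 = 3^2 · 17 · 137.
Step 2: Check the mod-4 condition on each prime factor: 3 ≡ 3 (mod 4), exponent 2 (must be even); 17 ≡ 1 (mod 4), exponent 1; 137 ≡ 1 (mod 4), exponent 1.
All primes ≡ 3 (mod 4) appear to even exponent (or don't appear), so by the two-squares theorem n IS expressible as a sum of two squares.
Step 3: Build a representation. Group n = k² · m with k = 3 and m = 17 · 137 = 2329 (a product of primes ≡ 1 (mod 4)); a representation of m scales to one of n via (k·x)² + (k·y)² = k²(x² + y²). Each prime p ≡ 1 (mod 4) is itself a sum of two squares; find a² by testing p − a² for a perfect square:
  17: 17 − 1² = 16 = 4² ⇒ 17 = 1² + 4².
  137: 137 − 1² = 136, 137 − 2² = 133, 137 − 3² = 128, 137 − 4² = 121 = 11² ⇒ 137 = 4² + 11².
  Combine using the Brahmagupta–Fibonacci identity (a² + b²)(c² + d²) = (ac − bd)² + (ad + bc)² = (ac + bd)² + (ad − bc)²:
  17 · 137 = 2329: from (1² + 4²)(4² + 11²), take (1·4 − 4·11, 1·11 + 4·4) = (4 − 44, 11 + 16) = (-40, 27); dropping signs (only squares matter) gives (40, 27); check 40² + 27² = 1600 + 729 = 2329 ✓.
  Scale by k = 3: (3·40, 3·27) = (120, 81).
Step 4: Order so x ≤ y and verify: 81² + 120² = 6561 + 14400 = 20961 = n. ✓

n = 20961 = 81² + 120² (one valid representation with x ≤ y).


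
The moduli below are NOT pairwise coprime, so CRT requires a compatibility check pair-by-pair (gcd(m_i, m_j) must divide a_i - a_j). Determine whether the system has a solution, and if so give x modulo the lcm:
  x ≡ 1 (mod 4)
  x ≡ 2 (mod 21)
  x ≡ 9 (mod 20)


Moduli 4, 21, 20 are not pairwise coprime, so CRT works modulo lcm(m_i) when all pairwise compatibility conditions hold.
Pairwise compatibility: gcd(m_i, m_j) must divide a_i - a_j for every pair.
Merge one congruence at a time:
  Start: x ≡ 1 (mod 4).
  Combine with x ≡ 2 (mod 21): gcd(4, 21) = 1; 2 - 1 = 1, which IS divisible by 1, so compatible.
    Write x = 1 + 4·t and substitute into x ≡ 2 (mod 21): 4·t ≡ 2 − 1 = 1 (mod 21).
    The inverse of 4 mod 21 is 16 (since 4·16 = 64 = 3·21 + 1), so t ≡ 16·1 = 16 ≡ 16 (mod 21).
    Then x = 1 + 4·16 = 65, valid modulo lcm(4, 21) = 84: x ≡ 65 (mod 84).
  Combine with x ≡ 9 (mod 20): gcd(84, 20) = 4; 9 - 65 = -56, which IS divisible by 4, so compatible.
    Write x = 65 + 84·t and substitute into x ≡ 9 (mod 20): 84·t ≡ 9 − 65 = -56 (mod 20).
    Divide the congruence (and modulus) by g = 4: 21·t ≡ -14 (mod 5).
    Reduce coefficients mod 5: 1·t ≡ 1 (mod 5).
    So t ≡ 1 (mod 5).
    Then x = 65 + 84·1 = 149, valid modulo lcm(84, 20) = 420: x ≡ 149 (mod 420).
Verify: 149 mod 4 = 1, 149 mod 21 = 2, 149 mod 20 = 9.

x ≡ 149 (mod 420).


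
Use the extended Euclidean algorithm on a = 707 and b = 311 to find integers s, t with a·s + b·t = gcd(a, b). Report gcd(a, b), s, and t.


Euclidean algorithm on (707, 311) — divide until remainder is 0:
  707 = 2 · 311 + 85
  311 = 3 · 85 + 56
  85 = 1 · 56 + 29
  56 = 1 · 29 + 27
  29 = 1 · 27 + 2
  27 = 13 · 2 + 1
  2 = 2 · 1 + 0
gcd(707, 311) = 1.
Track Bezout coefficients alongside the remainders: start with r₀ = 707 = a·1 + b·0 (s = 1, t = 0) and r₁ = 311 = a·0 + b·1 (s = 0, t = 1); each new remainder r_{k+1} = r_{k-1} − q_k·r_k inherits s_{k+1} = s_{k-1} − q_k·s_k, t_{k+1} = t_{k-1} − q_k·t_k, so r_k = a·s_k + b·t_k at every step:
  q = 2: r = 85, s = 1 − 2·0 = 1, t = 0 − 2·1 = -2  (check: 707·1 + 311·(-2) = 85)
  q = 3: r = 56, s = 0 − 3·1 = -3, t = 1 − 3·(-2) = 7  (check: 707·(-3) + 311·7 = 56)
  q = 1: r = 29, s = 1 − 1·(-3) = 4, t = -2 − 1·7 = -9  (check: 707·4 + 311·(-9) = 29)
  q = 1: r = 27, s = -3 − 1·4 = -7, t = 7 − 1·(-9) = 16  (check: 707·(-7) + 311·16 = 27)
  q = 1: r = 2, s = 4 − 1·(-7) = 11, t = -9 − 1·16 = -25  (check: 707·11 + 311·(-25) = 2)
  q = 13: r = 1, s = -7 − 13·11 = -150, t = 16 − 13·(-25) = 341  (check: 707·(-150) + 311·341 = 1)
The row with r = 1 (the gcd) gives the Bezout coefficients s = -150, t = 341.
Result: 707 · (-150) + 311 · (341) = 1.

gcd(707, 311) = 1; s = -150, t = 341 (check: 707·(-150) + 311·341 = 1).


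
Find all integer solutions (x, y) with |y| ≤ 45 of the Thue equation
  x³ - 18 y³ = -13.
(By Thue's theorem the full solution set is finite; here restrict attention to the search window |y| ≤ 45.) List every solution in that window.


The equation is x³ - 18y³ = -13. For fixed y, x³ = 18·y³ − 13, so a solution requires the RHS to be a perfect cube.
Strategy: iterate y from -45 to 45, compute RHS = 18·y³ − 13, and check whether it is a (positive or negative) perfect cube.
Check small values of y:
  y = 0: RHS = -13 is not a perfect cube.
  y = 1: RHS = 5 is not a perfect cube.
  y = -1: RHS = -31 is not a perfect cube.
  y = 2: RHS = 131 is not a perfect cube.
  y = -2: RHS = -157 is not a perfect cube.
  y = 3: RHS = 473 is not a perfect cube.
  y = -3: RHS = -499 is not a perfect cube.
Continuing the search up to |y| = 45 finds no solutions either.
No (x, y) in the scanned range satisfies the equation.

No integer solutions with |y| ≤ 45.


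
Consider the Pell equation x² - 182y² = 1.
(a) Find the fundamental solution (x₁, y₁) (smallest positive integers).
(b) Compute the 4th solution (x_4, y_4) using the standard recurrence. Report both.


Step 1: Find the fundamental solution (x₁, y₁) of x² - 182y² = 1.
  Expand √182 as a continued fraction. a₀ = ⌊√182⌋ = 13; iterate m_{k+1} = d_k·a_k − m_k, d_{k+1} = (182 − m_{k+1}²)/d_k, a_{k+1} = ⌊(a₀ + m_{k+1})/d_{k+1}⌋ (starting m₀ = 0, d₀ = 1), with convergents p_k = a_k·p_{k-1} + p_{k-2}, q_k = a_k·q_{k-1} + q_{k-2} (p₋₁ = 1, q₋₁ = 0):
  k = 0: a₀ = 13; p₀/q₀ = 13/1; p₀² − 182·q₀² = 169 − 182 = -13.
  k = 1: m = 13, d = 13, a = ⌊(13 + 13)/13⌋ = 2; p/q = (2·13 + 1)/(2·1 + 0) = 27/2; p² − 182·q² = 729 − 728 = 1.
  The first convergent with p² − 182·q² = 1 gives the fundamental solution (x₁, y₁) = (27, 2).
Step 2: Apply the recurrence (x_{n+1}, y_{n+1}) = (x₁x_n + 182y₁y_n, x₁y_n + y₁x_n) repeatedly.
  From (x_1, y_1) = (27, 2): x_2 = 27·27 + 182·2·2 = 1457; y_2 = 27·2 + 2·27 = 108.
  From (x_2, y_2) = (1457, 108): x_3 = 27·1457 + 182·2·108 = 78651; y_3 = 27·108 + 2·1457 = 5830.
  From (x_3, y_3) = (78651, 5830): x_4 = 27·78651 + 182·2·5830 = 4245697; y_4 = 27·5830 + 2·78651 = 314712.
Step 3: Verify x_4² - 182·y_4² = 18025943015809 - 18025943015808 = 1 (should be 1). ✓

(x_1, y_1) = (27, 2); (x_4, y_4) = (4245697, 314712).


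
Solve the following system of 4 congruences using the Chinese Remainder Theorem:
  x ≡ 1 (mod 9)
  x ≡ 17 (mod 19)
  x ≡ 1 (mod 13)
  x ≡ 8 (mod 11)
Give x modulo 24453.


Product of moduli M = 9 · 19 · 13 · 11 = 24453.
Merge one congruence at a time:
  Start: x ≡ 1 (mod 9).
  Combine with x ≡ 17 (mod 19); new modulus lcm = 171.
    Write x = 1 + 9·t and substitute into x ≡ 17 (mod 19): 9·t ≡ 17 − 1 = 16 (mod 19).
    The inverse of 9 mod 19 is 17 (since 9·17 = 153 = 8·19 + 1), so t ≡ 17·16 = 272 ≡ 6 (mod 19).
    Then x = 1 + 9·6 = 55, valid modulo lcm(9, 19) = 171: x ≡ 55 (mod 171).
  Combine with x ≡ 1 (mod 13); new modulus lcm = 2223.
    Write x = 55 + 171·t and substitute into x ≡ 1 (mod 13): 171·t ≡ 1 − 55 = -54 (mod 13).
    Reduce coefficients mod 13: 2·t ≡ 11 (mod 13).
    The inverse of 2 mod 13 is 7 (since 2·7 = 14 = 1·13 + 1), so t ≡ 7·11 = 77 ≡ 12 (mod 13).
    Then x = 55 + 171·12 = 2107, valid modulo lcm(171, 13) = 2223: x ≡ 2107 (mod 2223).
  Combine with x ≡ 8 (mod 11); new modulus lcm = 24453.
    Write x = 2107 + 2223·t and substitute into x ≡ 8 (mod 11): 2223·t ≡ 8 − 2107 = -2099 (mod 11).
    Reduce coefficients mod 11: 1·t ≡ 2 (mod 11).
    So t ≡ 2 (mod 11).
    Then x = 2107 + 2223·2 = 6553, valid modulo lcm(2223, 11) = 24453: x ≡ 6553 (mod 24453).
Verify against each original: 6553 mod 9 = 1, 6553 mod 19 = 17, 6553 mod 13 = 1, 6553 mod 11 = 8.

x ≡ 6553 (mod 24453).


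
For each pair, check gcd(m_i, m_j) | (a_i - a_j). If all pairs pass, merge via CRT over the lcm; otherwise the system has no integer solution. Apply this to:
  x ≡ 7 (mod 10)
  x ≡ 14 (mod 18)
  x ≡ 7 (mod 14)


Moduli 10, 18, 14 are not pairwise coprime, so CRT works modulo lcm(m_i) when all pairwise compatibility conditions hold.
Pairwise compatibility: gcd(m_i, m_j) must divide a_i - a_j for every pair.
Merge one congruence at a time:
  Start: x ≡ 7 (mod 10).
  Combine with x ≡ 14 (mod 18): gcd(10, 18) = 2, and 14 - 7 = 7 is NOT divisible by 2.
    ⇒ system is inconsistent (no integer solution).

No solution (the system is inconsistent).


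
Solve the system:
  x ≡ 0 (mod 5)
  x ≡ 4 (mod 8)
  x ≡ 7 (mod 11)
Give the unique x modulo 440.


Moduli 5, 8, 11 are pairwise coprime; by CRT there is a unique solution modulo M = 5 · 8 · 11 = 440.
Solve pairwise, accumulating the modulus:
  Start with x ≡ 0 (mod 5).
  Combine with x ≡ 4 (mod 8): since gcd(5, 8) = 1, we get a unique residue mod 40.
    Write x = 0 + 5·t and substitute into x ≡ 4 (mod 8): 5·t ≡ 4 − 0 = 4 (mod 8).
    The inverse of 5 mod 8 is 5 (since 5·5 = 25 = 3·8 + 1), so t ≡ 5·4 = 20 ≡ 4 (mod 8).
    Then x = 0 + 5·4 = 20, valid modulo lcm(5, 8) = 40: x ≡ 20 (mod 40).
  Combine with x ≡ 7 (mod 11): since gcd(40, 11) = 1, we get a unique residue mod 440.
    Write x = 20 + 40·t and substitute into x ≡ 7 (mod 11): 40·t ≡ 7 − 20 = -13 (mod 11).
    Reduce coefficients mod 11: 7·t ≡ 9 (mod 11).
    The inverse of 7 mod 11 is 8 (since 7·8 = 56 = 5·11 + 1), so t ≡ 8·9 = 72 ≡ 6 (mod 11).
    Then x = 20 + 40·6 = 260, valid modulo lcm(40, 11) = 440: x ≡ 260 (mod 440).
Verify: 260 mod 5 = 0 ✓, 260 mod 8 = 4 ✓, 260 mod 11 = 7 ✓.

x ≡ 260 (mod 440).


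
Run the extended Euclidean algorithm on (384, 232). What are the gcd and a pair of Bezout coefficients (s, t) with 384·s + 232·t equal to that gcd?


Euclidean algorithm on (384, 232) — divide until remainder is 0:
  384 = 1 · 232 + 152
  232 = 1 · 152 + 80
  152 = 1 · 80 + 72
  80 = 1 · 72 + 8
  72 = 9 · 8 + 0
gcd(384, 232) = 8.
Track Bezout coefficients alongside the remainders: start with r₀ = 384 = a·1 + b·0 (s = 1, t = 0) and r₁ = 232 = a·0 + b·1 (s = 0, t = 1); each new remainder r_{k+1} = r_{k-1} − q_k·r_k inherits s_{k+1} = s_{k-1} − q_k·s_k, t_{k+1} = t_{k-1} − q_k·t_k, so r_k = a·s_k + b·t_k at every step:
  q = 1: r = 152, s = 1 − 1·0 = 1, t = 0 − 1·1 = -1  (check: 384·1 + 232·(-1) = 152)
  q = 1: r = 80, s = 0 − 1·1 = -1, t = 1 − 1·(-1) = 2  (check: 384·(-1) + 232·2 = 80)
  q = 1: r = 72, s = 1 − 1·(-1) = 2, t = -1 − 1·2 = -3  (check: 384·2 + 232·(-3) = 72)
  q = 1: r = 8, s = -1 − 1·2 = -3, t = 2 − 1·(-3) = 5  (check: 384·(-3) + 232·5 = 8)
The row with r = 8 (the gcd) gives the Bezout coefficients s = -3, t = 5.
Result: 384 · (-3) + 232 · (5) = 8.

gcd(384, 232) = 8; s = -3, t = 5 (check: 384·(-3) + 232·5 = 8).


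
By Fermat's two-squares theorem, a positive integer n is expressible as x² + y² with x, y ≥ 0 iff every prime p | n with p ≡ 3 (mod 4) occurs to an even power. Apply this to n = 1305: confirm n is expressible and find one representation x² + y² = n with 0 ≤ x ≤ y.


Step 1: Factor n = 1305 = 3^2 · 5 · 29.
Step 2: Check the mod-4 condition on each prime factor: 3 ≡ 3 (mod 4), exponent 2 (must be even); 5 ≡ 1 (mod 4), exponent 1; 29 ≡ 1 (mod 4), exponent 1.
All primes ≡ 3 (mod 4) appear to even exponent (or don't appear), so by the two-squares theorem n IS expressible as a sum of two squares.
Step 3: Build a representation. Group n = k² · m with k = 3 and m = 5 · 29 = 145 (a product of primes ≡ 1 (mod 4)); a representation of m scales to one of n via (k·x)² + (k·y)² = k²(x² + y²). Each prime p ≡ 1 (mod 4) is itself a sum of two squares; find a² by testing p − a² for a perfect square:
  5: 5 − 1² = 4 = 2² ⇒ 5 = 1² + 2².
  29: 29 − 1² = 28, 29 − 2² = 25 = 5² ⇒ 29 = 2² + 5².
  Combine using the Brahmagupta–Fibonacci identity (a² + b²)(c² + d²) = (ac − bd)² + (ad + bc)² = (ac + bd)² + (ad − bc)²:
  5 · 29 = 145: from (1² + 2²)(2² + 5²), take (1·2 − 2·5, 1·5 + 2·2) = (2 − 10, 5 + 4) = (-8, 9); dropping signs (only squares matter) gives (8, 9); check 8² + 9² = 64 + 81 = 145 ✓.
  Scale by k = 3: (3·8, 3·9) = (24, 27).
Step 4: Order so x ≤ y and verify: 24² + 27² = 576 + 729 = 1305 = n. ✓

n = 1305 = 24² + 27² (one valid representation with x ≤ y).
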